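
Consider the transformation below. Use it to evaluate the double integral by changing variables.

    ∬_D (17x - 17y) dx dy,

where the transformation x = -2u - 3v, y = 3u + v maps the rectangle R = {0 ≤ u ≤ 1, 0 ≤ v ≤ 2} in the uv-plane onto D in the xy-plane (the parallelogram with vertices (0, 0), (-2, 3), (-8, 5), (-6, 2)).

Compute the Jacobian determinant of (x, y) with respect to (u, v):

    ∂(x,y)/∂(u,v) = | -2  -3 | = (-2)(1) - (-3)(3) = 7.
                   | 3  1 |

Its absolute value is |J| = 7 (the area scaling factor).

Substituting x = -2u - 3v, y = 3u + v into the integrand,

    17x - 17y → -85u - 68v,

so the integral becomes

    ∬_R (-85u - 68v) · |J| du dv = ∫_0^1 ∫_0^2 (-595u - 476v) dv du.

Inner (v): -1190u - 952.
Outer (u): -1547.

Therefore ∬_D (17x - 17y) dx dy = -1547.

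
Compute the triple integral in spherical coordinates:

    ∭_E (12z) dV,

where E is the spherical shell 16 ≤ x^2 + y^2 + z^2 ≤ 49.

In spherical coordinates, x = ρ sin(φ) cos(θ), y = ρ sin(φ) sin(θ), z = ρ cos(φ), and dV = ρ^2 sin(φ) dρ dφ dθ.

The integrand becomes 12ρ cos(φ), so

    ∭_E (12z) dV = ∫_{0}^{2π} ∫_{0}^{π} ∫_{4}^{7} (12ρ cos(φ)) · ρ^2 sin(φ) dρ dφ dθ.

Inner (ρ): 6435sin(2φ)/2.
Middle (φ): 0.
Outer (θ): 0.

Therefore the triple integral equals 0.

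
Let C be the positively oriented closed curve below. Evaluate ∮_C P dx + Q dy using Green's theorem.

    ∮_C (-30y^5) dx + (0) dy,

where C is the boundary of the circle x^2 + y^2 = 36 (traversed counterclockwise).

Green's theorem converts the closed line integral into a double integral over the enclosed region D:

    ∮_C P dx + Q dy = ∬_D (∂Q/∂x - ∂P/∂y) dA.

Here P = -30y^5, Q = 0, so

    ∂Q/∂x = 0,    ∂P/∂y = -150y^4,
    ∂Q/∂x - ∂P/∂y = 150y^4.

D is the region x^2 + y^2 ≤ 36. Evaluating the double integral:

In polar coordinates (x = r cos θ, y = r sin θ, dA = r dr dθ) the integrand becomes 150r^4sin(θ)^4, so

    ∬_D (150y^4) dA = ∫_0^{2π} ∫_0^{6} (150r^4sin(θ)^4) · r dr dθ.

Inner (r from 0 to 6): 1166400sin(θ)^4.
Outer (θ from 0 to 2π): 874800π.

Therefore ∮_C P dx + Q dy = 874800π.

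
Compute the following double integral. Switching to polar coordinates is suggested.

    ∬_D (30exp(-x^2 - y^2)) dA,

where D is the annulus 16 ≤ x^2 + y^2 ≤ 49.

The region D is 4 ≤ r ≤ 7, 0 ≤ θ ≤ 2π in polar coordinates, where x = r cos(θ), y = r sin(θ), and dA = r dr dθ.

Under the substitution, the integrand becomes 30exp(-r^2), so

    ∬_D (30exp(-x^2 - y^2)) dA = ∫_{0}^{2π} ∫_{4}^{7} (30exp(-r^2)) · r dr dθ.

Inner integral (in r): ∫_{4}^{7} (30exp(-r^2)) · r dr = -(15 - 15exp(33))exp(-49).

Outer integral (in θ): ∫_{0}^{2π} (-(15 - 15exp(33))exp(-49)) dθ = -30π (1 - exp(33))exp(-49).

Therefore ∬_D (30exp(-x^2 - y^2)) dA = -30π (1 - exp(33))exp(-49).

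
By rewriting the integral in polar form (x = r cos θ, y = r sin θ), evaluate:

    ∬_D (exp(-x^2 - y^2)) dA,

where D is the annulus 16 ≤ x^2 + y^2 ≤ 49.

The region D is 4 ≤ r ≤ 7, 0 ≤ θ ≤ 2π in polar coordinates, where x = r cos(θ), y = r sin(θ), and dA = r dr dθ.

Under the substitution, the integrand becomes exp(-r^2), so

    ∬_D (exp(-x^2 - y^2)) dA = ∫_{0}^{2π} ∫_{4}^{7} (exp(-r^2)) · r dr dθ.

Inner integral (in r): ∫_{4}^{7} (exp(-r^2)) · r dr = -(1 - exp(33))exp(-49)/2.

Outer integral (in θ): ∫_{0}^{2π} (-(1 - exp(33))exp(-49)/2) dθ = -π (1 - exp(33))exp(-49).

Therefore ∬_D (exp(-x^2 - y^2)) dA = -π (1 - exp(33))exp(-49).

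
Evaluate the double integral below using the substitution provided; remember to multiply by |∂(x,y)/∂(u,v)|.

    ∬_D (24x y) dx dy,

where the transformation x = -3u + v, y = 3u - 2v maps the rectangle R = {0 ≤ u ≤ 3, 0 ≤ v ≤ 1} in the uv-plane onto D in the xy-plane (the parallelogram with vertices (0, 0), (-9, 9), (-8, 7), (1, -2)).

Compute the Jacobian determinant of (x, y) with respect to (u, v):

    ∂(x,y)/∂(u,v) = | -3  1 | = (-3)(-2) - (1)(3) = 3.
                   | 3  -2 |

Its absolute value is |J| = 3 (the area scaling factor).

Substituting x = -3u + v, y = 3u - 2v into the integrand,

    24x y → -216u^2 + 216u v - 48v^2,

so the integral becomes

    ∬_R (-216u^2 + 216u v - 48v^2) · |J| du dv = ∫_0^3 ∫_0^1 (-648u^2 + 648u v - 144v^2) dv du.

Inner (v): -648u^2 + 324u - 48.
Outer (u): -4518.

Therefore ∬_D (24x y) dx dy = -4518.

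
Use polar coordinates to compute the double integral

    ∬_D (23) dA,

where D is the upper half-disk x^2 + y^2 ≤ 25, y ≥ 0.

The region D is 0 ≤ r ≤ 5, 0 ≤ θ ≤ π in polar coordinates, where x = r cos(θ), y = r sin(θ), and dA = r dr dθ.

Under the substitution, the integrand becomes 23, so

    ∬_D (23) dA = ∫_{0}^{π} ∫_{0}^{5} (23) · r dr dθ.

Inner integral (in r): ∫_{0}^{5} (23) · r dr = 575/2.

Outer integral (in θ): ∫_{0}^{π} (575/2) dθ = 575π/2.

Therefore ∬_D (23) dA = 575π/2.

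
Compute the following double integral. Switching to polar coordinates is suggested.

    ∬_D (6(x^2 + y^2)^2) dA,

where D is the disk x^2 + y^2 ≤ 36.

The region D is 0 ≤ r ≤ 6, 0 ≤ θ ≤ 2π in polar coordinates, where x = r cos(θ), y = r sin(θ), and dA = r dr dθ.

Under the substitution, the integrand becomes 6r^4, so

    ∬_D (6(x^2 + y^2)^2) dA = ∫_{0}^{2π} ∫_{0}^{6} (6r^4) · r dr dθ.

Inner integral (in r): ∫_{0}^{6} (6r^4) · r dr = 46656.

Outer integral (in θ): ∫_{0}^{2π} (46656) dθ = 93312π.

Therefore ∬_D (6(x^2 + y^2)^2) dA = 93312π.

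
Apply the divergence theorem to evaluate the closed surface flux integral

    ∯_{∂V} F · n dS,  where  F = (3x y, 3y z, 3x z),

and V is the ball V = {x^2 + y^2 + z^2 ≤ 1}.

By the divergence theorem,

    ∯_{∂V} F · n dS = ∭_V (∇ · F) dV.

Compute the divergence:
    ∇ · F = ∂F_x/∂x + ∂F_y/∂y + ∂F_z/∂z = 3y + 3z + 3x = 3x + 3y + 3z.

In spherical coordinates, x = ρ sin(φ) cos(θ), y = ρ sin(φ) sin(θ), z = ρ cos(φ), dV = ρ^2 sin(φ) dρ dφ dθ, with 0 ≤ ρ ≤ 1, 0 ≤ φ ≤ π, 0 ≤ θ ≤ 2π.

The integrand, after substitution and multiplying by the volume element, becomes (3ρ (sqrt(2)sin(φ)sin(θ + π/4) + cos(φ))) · ρ^2 sin(φ), so

    ∭_V (∇·F) dV = ∫_0^{2π} ∫_0^{π} ∫_0^{1} (3ρ (sqrt(2)sin(φ)sin(θ + π/4) + cos(φ))) · ρ^2 sin(φ) dρ dφ dθ.

Inner (ρ from 0 to 1): 3(sqrt(2)sin(φ)sin(θ + π/4) + cos(φ))sin(φ)/4.
Middle (φ from 0 to π): 3sqrt(2)π sin(θ + π/4)/8.
Outer (θ from 0 to 2π): 0.

Therefore ∯_{∂V} F · n dS = 0.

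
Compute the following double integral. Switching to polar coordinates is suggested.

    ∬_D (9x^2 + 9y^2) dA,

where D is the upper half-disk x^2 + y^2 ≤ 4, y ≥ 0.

The region D is 0 ≤ r ≤ 2, 0 ≤ θ ≤ π in polar coordinates, where x = r cos(θ), y = r sin(θ), and dA = r dr dθ.

Under the substitution, the integrand becomes 9r^2, so

    ∬_D (9x^2 + 9y^2) dA = ∫_{0}^{π} ∫_{0}^{2} (9r^2) · r dr dθ.

Inner integral (in r): ∫_{0}^{2} (9r^2) · r dr = 36.

Outer integral (in θ): ∫_{0}^{π} (36) dθ = 36π.

Therefore ∬_D (9x^2 + 9y^2) dA = 36π.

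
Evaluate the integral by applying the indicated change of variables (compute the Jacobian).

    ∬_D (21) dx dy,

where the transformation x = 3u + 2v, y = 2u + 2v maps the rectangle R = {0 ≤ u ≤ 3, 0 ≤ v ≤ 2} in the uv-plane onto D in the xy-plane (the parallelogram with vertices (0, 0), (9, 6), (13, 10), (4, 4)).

Compute the Jacobian determinant of (x, y) with respect to (u, v):

    ∂(x,y)/∂(u,v) = | 3  2 | = (3)(2) - (2)(2) = 2.
                   | 2  2 |

Its absolute value is |J| = 2 (the area scaling factor).

Substituting x = 3u + 2v, y = 2u + 2v into the integrand,

    21 → 21,

so the integral becomes

    ∬_R (21) · |J| du dv = ∫_0^3 ∫_0^2 (42) dv du.

Inner (v): 84.
Outer (u): 252.

Therefore ∬_D (21) dx dy = 252.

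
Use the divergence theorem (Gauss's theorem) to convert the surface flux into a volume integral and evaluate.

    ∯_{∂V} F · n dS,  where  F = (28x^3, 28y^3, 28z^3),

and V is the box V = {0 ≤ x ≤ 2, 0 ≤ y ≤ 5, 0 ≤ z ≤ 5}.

By the divergence theorem,

    ∯_{∂V} F · n dS = ∭_V (∇ · F) dV.

Compute the divergence:
    ∇ · F = ∂F_x/∂x + ∂F_y/∂y + ∂F_z/∂z = 84x^2 + 84y^2 + 84z^2.

V is a rectangular box, so dV = dx dy dz with 0 ≤ x ≤ 2, 0 ≤ y ≤ 5, 0 ≤ z ≤ 5.

Integrate (84x^2 + 84y^2 + 84z^2) over V as an iterated integral:

    ∭_V (∇·F) dV = ∫_0^{2} ∫_0^{5} ∫_0^{5} (84x^2 + 84y^2 + 84z^2) dz dy dx.

Inner (z from 0 to 5): 420x^2 + 420y^2 + 3500.
Middle (y from 0 to 5): 2100x^2 + 35000.
Outer (x from 0 to 2): 75600.

Therefore ∯_{∂V} F · n dS = 75600.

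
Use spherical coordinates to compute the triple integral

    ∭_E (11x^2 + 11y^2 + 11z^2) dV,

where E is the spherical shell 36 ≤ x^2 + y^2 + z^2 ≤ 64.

In spherical coordinates, x = ρ sin(φ) cos(θ), y = ρ sin(φ) sin(θ), z = ρ cos(φ), and dV = ρ^2 sin(φ) dρ dφ dθ.

The integrand becomes 11ρ^2, so

    ∭_E (11x^2 + 11y^2 + 11z^2) dV = ∫_{0}^{2π} ∫_{0}^{π} ∫_{6}^{8} (11ρ^2) · ρ^2 sin(φ) dρ dφ dθ.

Inner (ρ): 274912sin(φ)/5.
Middle (φ): 549824/5.
Outer (θ): 1099648π/5.

Therefore the triple integral equals 1099648π/5.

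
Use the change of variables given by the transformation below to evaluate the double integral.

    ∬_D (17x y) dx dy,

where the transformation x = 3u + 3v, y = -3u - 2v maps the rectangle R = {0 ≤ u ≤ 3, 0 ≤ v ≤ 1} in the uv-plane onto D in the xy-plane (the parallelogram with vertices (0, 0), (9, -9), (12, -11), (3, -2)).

Compute the Jacobian determinant of (x, y) with respect to (u, v):

    ∂(x,y)/∂(u,v) = | 3  3 | = (3)(-2) - (3)(-3) = 3.
                   | -3  -2 |

Its absolute value is |J| = 3 (the area scaling factor).

Substituting x = 3u + 3v, y = -3u - 2v into the integrand,

    17x y → -153u^2 - 255u v - 102v^2,

so the integral becomes

    ∬_R (-153u^2 - 255u v - 102v^2) · |J| du dv = ∫_0^3 ∫_0^1 (-459u^2 - 765u v - 306v^2) dv du.

Inner (v): -459u^2 - 765u/2 - 102.
Outer (u): -24633/4.

Therefore ∬_D (17x y) dx dy = -24633/4.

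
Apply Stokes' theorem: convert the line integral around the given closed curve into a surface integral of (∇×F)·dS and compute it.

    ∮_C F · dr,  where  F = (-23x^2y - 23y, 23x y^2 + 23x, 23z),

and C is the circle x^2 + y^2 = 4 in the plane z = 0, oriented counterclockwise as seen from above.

Let S be the flat disk x^2 + y^2 ≤ 4 in the plane z = 0, with upward unit normal n̂ = ẑ. By Stokes' theorem,

    ∮_C F · dr = ∬_S (∇ × F) · n̂ dS = ∬_D (curl F)_z dA,

where D is the disk x^2 + y^2 ≤ 4.

Compute the curl of F = (-23x^2y - 23y, 23x y^2 + 23x, 23z):
    (∇ × F)_x = ∂F_z/∂y - ∂F_y/∂z = 0,
    (∇ × F)_y = ∂F_x/∂z - ∂F_z/∂x = 0,
    (∇ × F)_z = ∂F_y/∂x - ∂F_x/∂y = 23x^2 + 23y^2 + 46.

On z = 0, (curl F)_z = 23x^2 + 23y^2 + 46.

Convert to polar (x = r cos θ, y = r sin θ, dA = r dr dθ); the integrand becomes 23r^2 + 46, so

    ∬_D (curl F)_z dA = ∫_0^{2π} ∫_0^{2} (23r^2 + 46) · r dr dθ.

Inner (r from 0 to 2): 184.
Outer (θ from 0 to 2π): 368π.

Therefore ∮_C F · dr = 368π.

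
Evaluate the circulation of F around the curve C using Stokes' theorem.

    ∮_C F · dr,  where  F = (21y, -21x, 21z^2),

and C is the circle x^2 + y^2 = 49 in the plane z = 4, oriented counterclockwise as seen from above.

Let S be the flat disk x^2 + y^2 ≤ 49 in the plane z = 4, with upward unit normal n̂ = ẑ. By Stokes' theorem,

    ∮_C F · dr = ∬_S (∇ × F) · n̂ dS = ∬_D (curl F)_z dA,

where D is the disk x^2 + y^2 ≤ 49.

Compute the curl of F = (21y, -21x, 21z^2):
    (∇ × F)_x = ∂F_z/∂y - ∂F_y/∂z = 0,
    (∇ × F)_y = ∂F_x/∂z - ∂F_z/∂x = 0,
    (∇ × F)_z = ∂F_y/∂x - ∂F_x/∂y = -42.

On z = 4, (curl F)_z = -42.

Convert to polar (x = r cos θ, y = r sin θ, dA = r dr dθ); the integrand becomes -42, so

    ∬_D (curl F)_z dA = ∫_0^{2π} ∫_0^{7} (-42) · r dr dθ.

Inner (r from 0 to 7): -1029.
Outer (θ from 0 to 2π): -2058π.

Therefore ∮_C F · dr = -2058π.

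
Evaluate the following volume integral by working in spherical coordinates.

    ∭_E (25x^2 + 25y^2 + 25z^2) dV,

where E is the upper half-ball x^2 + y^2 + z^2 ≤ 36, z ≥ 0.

In spherical coordinates, x = ρ sin(φ) cos(θ), y = ρ sin(φ) sin(θ), z = ρ cos(φ), and dV = ρ^2 sin(φ) dρ dφ dθ.

The integrand becomes 25ρ^2, so

    ∭_E (25x^2 + 25y^2 + 25z^2) dV = ∫_{0}^{2π} ∫_{0}^{π/2} ∫_{0}^{6} (25ρ^2) · ρ^2 sin(φ) dρ dφ dθ.

Inner (ρ): 38880sin(φ).
Middle (φ): 38880.
Outer (θ): 77760π.

Therefore the triple integral equals 77760π.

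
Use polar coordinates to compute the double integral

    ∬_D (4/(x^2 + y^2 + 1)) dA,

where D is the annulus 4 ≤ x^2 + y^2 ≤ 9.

The region D is 2 ≤ r ≤ 3, 0 ≤ θ ≤ 2π in polar coordinates, where x = r cos(θ), y = r sin(θ), and dA = r dr dθ.

Under the substitution, the integrand becomes 4/(r^2 + 1), so

    ∬_D (4/(x^2 + y^2 + 1)) dA = ∫_{0}^{2π} ∫_{2}^{3} (4/(r^2 + 1)) · r dr dθ.

Inner integral (in r): ∫_{2}^{3} (4/(r^2 + 1)) · r dr = log(4).

Outer integral (in θ): ∫_{0}^{2π} (log(4)) dθ = 4π log(2).

Therefore ∬_D (4/(x^2 + y^2 + 1)) dA = 4π log(2).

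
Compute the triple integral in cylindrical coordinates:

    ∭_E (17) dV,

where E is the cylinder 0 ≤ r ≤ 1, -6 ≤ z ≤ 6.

In cylindrical coordinates, x = r cos(θ), y = r sin(θ), z = z, and dV = r dr dθ dz.

The integrand becomes 17, so

    ∭_E (17) dV = ∫_{0}^{2π} ∫_{0}^{1} ∫_{-6}^{6} (17) · r dz dr dθ.

Inner (z): 204r.
Middle (r from 0 to 1): 102.
Outer (θ): 204π.

Therefore the triple integral equals 204π.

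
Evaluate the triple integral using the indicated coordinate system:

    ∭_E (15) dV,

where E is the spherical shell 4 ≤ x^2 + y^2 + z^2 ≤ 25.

In spherical coordinates, x = ρ sin(φ) cos(θ), y = ρ sin(φ) sin(θ), z = ρ cos(φ), and dV = ρ^2 sin(φ) dρ dφ dθ.

The integrand becomes 15, so

    ∭_E (15) dV = ∫_{0}^{2π} ∫_{0}^{π} ∫_{2}^{5} (15) · ρ^2 sin(φ) dρ dφ dθ.

Inner (ρ): 585sin(φ).
Middle (φ): 1170.
Outer (θ): 2340π.

Therefore the triple integral equals 2340π.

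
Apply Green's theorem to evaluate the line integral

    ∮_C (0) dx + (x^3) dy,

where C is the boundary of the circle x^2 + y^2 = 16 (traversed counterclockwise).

Green's theorem converts the closed line integral into a double integral over the enclosed region D:

    ∮_C P dx + Q dy = ∬_D (∂Q/∂x - ∂P/∂y) dA.

Here P = 0, Q = x^3, so

    ∂Q/∂x = 3x^2,    ∂P/∂y = 0,
    ∂Q/∂x - ∂P/∂y = 3x^2.

D is the region x^2 + y^2 ≤ 16. Evaluating the double integral:

In polar coordinates (x = r cos θ, y = r sin θ, dA = r dr dθ) the integrand becomes 3r^2cos(θ)^2, so

    ∬_D (3x^2) dA = ∫_0^{2π} ∫_0^{4} (3r^2cos(θ)^2) · r dr dθ.

Inner (r from 0 to 4): 192cos(θ)^2.
Outer (θ from 0 to 2π): 192π.

Therefore ∮_C P dx + Q dy = 192π.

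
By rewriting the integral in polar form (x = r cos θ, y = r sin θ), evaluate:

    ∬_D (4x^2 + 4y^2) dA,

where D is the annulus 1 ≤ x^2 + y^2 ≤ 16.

The region D is 1 ≤ r ≤ 4, 0 ≤ θ ≤ 2π in polar coordinates, where x = r cos(θ), y = r sin(θ), and dA = r dr dθ.

Under the substitution, the integrand becomes 4r^2, so

    ∬_D (4x^2 + 4y^2) dA = ∫_{0}^{2π} ∫_{1}^{4} (4r^2) · r dr dθ.

Inner integral (in r): ∫_{1}^{4} (4r^2) · r dr = 255.

Outer integral (in θ): ∫_{0}^{2π} (255) dθ = 510π.

Therefore ∬_D (4x^2 + 4y^2) dA = 510π.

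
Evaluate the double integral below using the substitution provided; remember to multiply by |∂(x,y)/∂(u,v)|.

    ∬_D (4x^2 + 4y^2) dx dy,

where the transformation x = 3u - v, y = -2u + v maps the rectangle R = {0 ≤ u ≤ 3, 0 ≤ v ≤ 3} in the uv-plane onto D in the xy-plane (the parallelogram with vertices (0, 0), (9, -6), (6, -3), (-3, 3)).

Compute the Jacobian determinant of (x, y) with respect to (u, v):

    ∂(x,y)/∂(u,v) = | 3  -1 | = (3)(1) - (-1)(-2) = 1.
                   | -2  1 |

Its absolute value is |J| = 1 (the area scaling factor).

Substituting x = 3u - v, y = -2u + v into the integrand,

    4x^2 + 4y^2 → 52u^2 - 40u v + 8v^2,

so the integral becomes

    ∬_R (52u^2 - 40u v + 8v^2) · |J| du dv = ∫_0^3 ∫_0^3 (52u^2 - 40u v + 8v^2) dv du.

Inner (v): 156u^2 - 180u + 72.
Outer (u): 810.

Therefore ∬_D (4x^2 + 4y^2) dx dy = 810.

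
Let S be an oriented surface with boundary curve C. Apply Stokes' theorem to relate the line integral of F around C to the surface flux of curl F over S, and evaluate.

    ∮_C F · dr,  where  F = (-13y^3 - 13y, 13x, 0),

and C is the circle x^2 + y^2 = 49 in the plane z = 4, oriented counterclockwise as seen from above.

Let S be the flat disk x^2 + y^2 ≤ 49 in the plane z = 4, with upward unit normal n̂ = ẑ. By Stokes' theorem,

    ∮_C F · dr = ∬_S (∇ × F) · n̂ dS = ∬_D (curl F)_z dA,

where D is the disk x^2 + y^2 ≤ 49.

Compute the curl of F = (-13y^3 - 13y, 13x, 0):
    (∇ × F)_x = ∂F_z/∂y - ∂F_y/∂z = 0,
    (∇ × F)_y = ∂F_x/∂z - ∂F_z/∂x = 0,
    (∇ × F)_z = ∂F_y/∂x - ∂F_x/∂y = 39y^2 + 26.

On z = 4, (curl F)_z = 39y^2 + 26.

Convert to polar (x = r cos θ, y = r sin θ, dA = r dr dθ); the integrand becomes 39r^2sin(θ)^2 + 26, so

    ∬_D (curl F)_z dA = ∫_0^{2π} ∫_0^{7} (39r^2sin(θ)^2 + 26) · r dr dθ.

Inner (r from 0 to 7): 93639sin(θ)^2/4 + 637.
Outer (θ from 0 to 2π): 98735π/4.

Therefore ∮_C F · dr = 98735π/4.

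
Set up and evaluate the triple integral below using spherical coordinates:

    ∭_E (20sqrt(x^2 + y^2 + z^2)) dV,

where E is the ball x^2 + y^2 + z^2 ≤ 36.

In spherical coordinates, x = ρ sin(φ) cos(θ), y = ρ sin(φ) sin(θ), z = ρ cos(φ), and dV = ρ^2 sin(φ) dρ dφ dθ.

The integrand becomes 20ρ, so

    ∭_E (20sqrt(x^2 + y^2 + z^2)) dV = ∫_{0}^{2π} ∫_{0}^{π} ∫_{0}^{6} (20ρ) · ρ^2 sin(φ) dρ dφ dθ.

Inner (ρ): 6480sin(φ).
Middle (φ): 12960.
Outer (θ): 25920π.

Therefore the triple integral equals 25920π.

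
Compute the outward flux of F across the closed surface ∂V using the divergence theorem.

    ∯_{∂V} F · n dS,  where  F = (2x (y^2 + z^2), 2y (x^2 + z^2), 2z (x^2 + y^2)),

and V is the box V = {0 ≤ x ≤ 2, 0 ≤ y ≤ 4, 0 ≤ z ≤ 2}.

By the divergence theorem,

    ∯_{∂V} F · n dS = ∭_V (∇ · F) dV.

Compute the divergence:
    ∇ · F = ∂F_x/∂x + ∂F_y/∂y + ∂F_z/∂z = 2y^2 + 2z^2 + 2x^2 + 2z^2 + 2x^2 + 2y^2 = 4x^2 + 4y^2 + 4z^2.

V is a rectangular box, so dV = dx dy dz with 0 ≤ x ≤ 2, 0 ≤ y ≤ 4, 0 ≤ z ≤ 2.

Integrate (4x^2 + 4y^2 + 4z^2) over V as an iterated integral:

    ∭_V (∇·F) dV = ∫_0^{2} ∫_0^{4} ∫_0^{2} (4x^2 + 4y^2 + 4z^2) dz dy dx.

Inner (z from 0 to 2): 8x^2 + 8y^2 + 32/3.
Middle (y from 0 to 4): 32x^2 + 640/3.
Outer (x from 0 to 2): 512.

Therefore ∯_{∂V} F · n dS = 512.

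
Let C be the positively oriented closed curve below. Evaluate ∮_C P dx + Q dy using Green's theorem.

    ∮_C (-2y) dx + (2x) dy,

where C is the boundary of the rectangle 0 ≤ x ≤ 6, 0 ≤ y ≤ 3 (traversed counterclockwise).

Green's theorem converts the closed line integral into a double integral over the enclosed region D:

    ∮_C P dx + Q dy = ∬_D (∂Q/∂x - ∂P/∂y) dA.

Here P = -2y, Q = 2x, so

    ∂Q/∂x = 2,    ∂P/∂y = -2,
    ∂Q/∂x - ∂P/∂y = 4.

D is the region 0 ≤ x ≤ 6, 0 ≤ y ≤ 3. Evaluating the double integral:

    ∬_D (4) dA = ∫_0^{6} ∫_0^{3} (4) dy dx.

Inner (y from 0 to 3): 12.
Outer (x from 0 to 6): 72.

Therefore ∮_C P dx + Q dy = 72.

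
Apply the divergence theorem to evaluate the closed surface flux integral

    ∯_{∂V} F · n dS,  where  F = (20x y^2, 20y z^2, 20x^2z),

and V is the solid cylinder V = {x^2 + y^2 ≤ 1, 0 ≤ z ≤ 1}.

By the divergence theorem,

    ∯_{∂V} F · n dS = ∭_V (∇ · F) dV.

Compute the divergence:
    ∇ · F = ∂F_x/∂x + ∂F_y/∂y + ∂F_z/∂z = 20y^2 + 20z^2 + 20x^2 = 20x^2 + 20y^2 + 20z^2.

In cylindrical coordinates, x = r cos(θ), y = r sin(θ), z = z, dV = r dr dθ dz, with 0 ≤ r ≤ 1, 0 ≤ θ ≤ 2π, 0 ≤ z ≤ 1.

The integrand, after substitution and multiplying by the volume element, becomes (20r^2 + 20z^2) · r, so

    ∭_V (∇·F) dV = ∫_0^{2π} ∫_0^{1} ∫_0^{1} (20r^2 + 20z^2) · r dz dr dθ.

Inner (z from 0 to 1): 20r (r^2 + 1/3).
Middle (r from 0 to 1): 25/3.
Outer (θ from 0 to 2π): 50π/3.

Therefore ∯_{∂V} F · n dS = 50π/3.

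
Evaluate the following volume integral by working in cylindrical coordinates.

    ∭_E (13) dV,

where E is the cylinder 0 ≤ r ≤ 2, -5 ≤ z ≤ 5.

In cylindrical coordinates, x = r cos(θ), y = r sin(θ), z = z, and dV = r dr dθ dz.

The integrand becomes 13, so

    ∭_E (13) dV = ∫_{0}^{2π} ∫_{0}^{2} ∫_{-5}^{5} (13) · r dz dr dθ.

Inner (z): 130r.
Middle (r from 0 to 2): 260.
Outer (θ): 520π.

Therefore the triple integral equals 520π.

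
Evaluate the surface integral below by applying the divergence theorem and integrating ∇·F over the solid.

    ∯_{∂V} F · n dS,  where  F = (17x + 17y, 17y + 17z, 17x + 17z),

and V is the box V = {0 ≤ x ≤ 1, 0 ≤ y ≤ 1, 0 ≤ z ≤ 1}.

By the divergence theorem,

    ∯_{∂V} F · n dS = ∭_V (∇ · F) dV.

Compute the divergence:
    ∇ · F = ∂F_x/∂x + ∂F_y/∂y + ∂F_z/∂z = 17 + 17 + 17 = 51.

V is a rectangular box, so dV = dx dy dz with 0 ≤ x ≤ 1, 0 ≤ y ≤ 1, 0 ≤ z ≤ 1.

Integrate (51) over V as an iterated integral:

    ∭_V (∇·F) dV = ∫_0^{1} ∫_0^{1} ∫_0^{1} (51) dz dy dx.

Inner (z from 0 to 1): 51.
Middle (y from 0 to 1): 51.
Outer (x from 0 to 1): 51.

Therefore ∯_{∂V} F · n dS = 51.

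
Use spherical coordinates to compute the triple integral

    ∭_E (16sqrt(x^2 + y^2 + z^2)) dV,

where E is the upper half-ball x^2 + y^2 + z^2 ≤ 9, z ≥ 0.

In spherical coordinates, x = ρ sin(φ) cos(θ), y = ρ sin(φ) sin(θ), z = ρ cos(φ), and dV = ρ^2 sin(φ) dρ dφ dθ.

The integrand becomes 16ρ, so

    ∭_E (16sqrt(x^2 + y^2 + z^2)) dV = ∫_{0}^{2π} ∫_{0}^{π/2} ∫_{0}^{3} (16ρ) · ρ^2 sin(φ) dρ dφ dθ.

Inner (ρ): 324sin(φ).
Middle (φ): 324.
Outer (θ): 648π.

Therefore the triple integral equals 648π.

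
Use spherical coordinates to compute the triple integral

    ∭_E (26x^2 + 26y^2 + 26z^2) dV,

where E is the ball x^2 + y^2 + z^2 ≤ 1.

In spherical coordinates, x = ρ sin(φ) cos(θ), y = ρ sin(φ) sin(θ), z = ρ cos(φ), and dV = ρ^2 sin(φ) dρ dφ dθ.

The integrand becomes 26ρ^2, so

    ∭_E (26x^2 + 26y^2 + 26z^2) dV = ∫_{0}^{2π} ∫_{0}^{π} ∫_{0}^{1} (26ρ^2) · ρ^2 sin(φ) dρ dφ dθ.

Inner (ρ): 26sin(φ)/5.
Middle (φ): 52/5.
Outer (θ): 104π/5.

Therefore the triple integral equals 104π/5.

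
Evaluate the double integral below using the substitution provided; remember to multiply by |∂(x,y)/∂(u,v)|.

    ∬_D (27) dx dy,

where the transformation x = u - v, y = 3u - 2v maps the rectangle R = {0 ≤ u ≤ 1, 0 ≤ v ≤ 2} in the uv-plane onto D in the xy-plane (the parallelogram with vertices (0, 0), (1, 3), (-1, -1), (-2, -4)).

Compute the Jacobian determinant of (x, y) with respect to (u, v):

    ∂(x,y)/∂(u,v) = | 1  -1 | = (1)(-2) - (-1)(3) = 1.
                   | 3  -2 |

Its absolute value is |J| = 1 (the area scaling factor).

Substituting x = u - v, y = 3u - 2v into the integrand,

    27 → 27,

so the integral becomes

    ∬_R (27) · |J| du dv = ∫_0^1 ∫_0^2 (27) dv du.

Inner (v): 54.
Outer (u): 54.

Therefore ∬_D (27) dx dy = 54.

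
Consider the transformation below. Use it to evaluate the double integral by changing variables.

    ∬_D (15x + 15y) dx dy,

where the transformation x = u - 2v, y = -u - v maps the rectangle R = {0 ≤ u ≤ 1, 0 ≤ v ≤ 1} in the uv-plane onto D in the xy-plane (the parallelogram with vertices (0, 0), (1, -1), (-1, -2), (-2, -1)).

Compute the Jacobian determinant of (x, y) with respect to (u, v):

    ∂(x,y)/∂(u,v) = | 1  -2 | = (1)(-1) - (-2)(-1) = -3.
                   | -1  -1 |

Its absolute value is |J| = 3 (the area scaling factor).

Substituting x = u - 2v, y = -u - v into the integrand,

    15x + 15y → -45v,

so the integral becomes

    ∬_R (-45v) · |J| du dv = ∫_0^1 ∫_0^1 (-135v) dv du.

Inner (v): -135/2.
Outer (u): -135/2.

Therefore ∬_D (15x + 15y) dx dy = -135/2.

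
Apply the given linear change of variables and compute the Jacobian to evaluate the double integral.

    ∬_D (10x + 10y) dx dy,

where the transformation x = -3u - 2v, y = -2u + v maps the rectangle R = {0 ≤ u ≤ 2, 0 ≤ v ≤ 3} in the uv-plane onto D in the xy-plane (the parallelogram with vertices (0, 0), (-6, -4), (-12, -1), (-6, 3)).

Compute the Jacobian determinant of (x, y) with respect to (u, v):

    ∂(x,y)/∂(u,v) = | -3  -2 | = (-3)(1) - (-2)(-2) = -7.
                   | -2  1 |

Its absolute value is |J| = 7 (the area scaling factor).

Substituting x = -3u - 2v, y = -2u + v into the integrand,

    10x + 10y → -50u - 10v,

so the integral becomes

    ∬_R (-50u - 10v) · |J| du dv = ∫_0^2 ∫_0^3 (-350u - 70v) dv du.

Inner (v): -1050u - 315.
Outer (u): -2730.

Therefore ∬_D (10x + 10y) dx dy = -2730.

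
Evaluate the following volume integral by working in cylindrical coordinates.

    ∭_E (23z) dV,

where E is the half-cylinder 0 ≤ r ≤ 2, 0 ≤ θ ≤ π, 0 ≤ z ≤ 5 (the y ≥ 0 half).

In cylindrical coordinates, x = r cos(θ), y = r sin(θ), z = z, and dV = r dr dθ dz.

The integrand becomes 23z, so

    ∭_E (23z) dV = ∫_{0}^{π} ∫_{0}^{2} ∫_{0}^{5} (23z) · r dz dr dθ.

Inner (z): 575r/2.
Middle (r from 0 to 2): 575.
Outer (θ): 575π.

Therefore the triple integral equals 575π.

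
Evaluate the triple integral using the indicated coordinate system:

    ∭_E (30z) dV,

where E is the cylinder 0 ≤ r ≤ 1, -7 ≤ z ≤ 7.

In cylindrical coordinates, x = r cos(θ), y = r sin(θ), z = z, and dV = r dr dθ dz.

The integrand becomes 30z, so

    ∭_E (30z) dV = ∫_{0}^{2π} ∫_{0}^{1} ∫_{-7}^{7} (30z) · r dz dr dθ.

Inner (z): 0.
Middle (r from 0 to 1): 0.
Outer (θ): 0.

Therefore the triple integral equals 0.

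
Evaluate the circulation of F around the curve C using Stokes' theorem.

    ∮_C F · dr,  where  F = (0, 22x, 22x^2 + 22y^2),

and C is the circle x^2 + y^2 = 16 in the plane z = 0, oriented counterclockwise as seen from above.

Let S be the flat disk x^2 + y^2 ≤ 16 in the plane z = 0, with upward unit normal n̂ = ẑ. By Stokes' theorem,

    ∮_C F · dr = ∬_S (∇ × F) · n̂ dS = ∬_D (curl F)_z dA,

where D is the disk x^2 + y^2 ≤ 16.

Compute the curl of F = (0, 22x, 22x^2 + 22y^2):
    (∇ × F)_x = ∂F_z/∂y - ∂F_y/∂z = 44y,
    (∇ × F)_y = ∂F_x/∂z - ∂F_z/∂x = -44x,
    (∇ × F)_z = ∂F_y/∂x - ∂F_x/∂y = 22.

On z = 0, (curl F)_z = 22.

Convert to polar (x = r cos θ, y = r sin θ, dA = r dr dθ); the integrand becomes 22, so

    ∬_D (curl F)_z dA = ∫_0^{2π} ∫_0^{4} (22) · r dr dθ.

Inner (r from 0 to 4): 176.
Outer (θ from 0 to 2π): 352π.

Therefore ∮_C F · dr = 352π.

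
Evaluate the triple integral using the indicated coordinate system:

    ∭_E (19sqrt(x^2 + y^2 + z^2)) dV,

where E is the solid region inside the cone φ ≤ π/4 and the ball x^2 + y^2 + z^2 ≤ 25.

In spherical coordinates, x = ρ sin(φ) cos(θ), y = ρ sin(φ) sin(θ), z = ρ cos(φ), and dV = ρ^2 sin(φ) dρ dφ dθ.

The integrand becomes 19ρ, so

    ∭_E (19sqrt(x^2 + y^2 + z^2)) dV = ∫_{0}^{2π} ∫_{0}^{π/4} ∫_{0}^{5} (19ρ) · ρ^2 sin(φ) dρ dφ dθ.

Inner (ρ): 11875sin(φ)/4.
Middle (φ): 11875/4 - 11875sqrt(2)/8.
Outer (θ): 11875π (2 - sqrt(2))/4.

Therefore the triple integral equals 11875π (2 - sqrt(2))/4.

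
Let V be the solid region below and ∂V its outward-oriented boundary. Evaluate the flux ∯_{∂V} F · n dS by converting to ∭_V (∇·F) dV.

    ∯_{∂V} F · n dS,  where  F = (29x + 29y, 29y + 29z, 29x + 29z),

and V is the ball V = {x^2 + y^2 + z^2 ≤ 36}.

By the divergence theorem,

    ∯_{∂V} F · n dS = ∭_V (∇ · F) dV.

Compute the divergence:
    ∇ · F = ∂F_x/∂x + ∂F_y/∂y + ∂F_z/∂z = 29 + 29 + 29 = 87.

In spherical coordinates, x = ρ sin(φ) cos(θ), y = ρ sin(φ) sin(θ), z = ρ cos(φ), dV = ρ^2 sin(φ) dρ dφ dθ, with 0 ≤ ρ ≤ 6, 0 ≤ φ ≤ π, 0 ≤ θ ≤ 2π.

The integrand, after substitution and multiplying by the volume element, becomes (87) · ρ^2 sin(φ), so

    ∭_V (∇·F) dV = ∫_0^{2π} ∫_0^{π} ∫_0^{6} (87) · ρ^2 sin(φ) dρ dφ dθ.

Inner (ρ from 0 to 6): 6264sin(φ).
Middle (φ from 0 to π): 12528.
Outer (θ from 0 to 2π): 25056π.

Therefore ∯_{∂V} F · n dS = 25056π.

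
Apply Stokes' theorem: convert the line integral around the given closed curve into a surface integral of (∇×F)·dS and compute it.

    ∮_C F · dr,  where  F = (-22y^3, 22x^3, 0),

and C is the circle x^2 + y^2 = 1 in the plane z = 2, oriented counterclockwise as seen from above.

Let S be the flat disk x^2 + y^2 ≤ 1 in the plane z = 2, with upward unit normal n̂ = ẑ. By Stokes' theorem,

    ∮_C F · dr = ∬_S (∇ × F) · n̂ dS = ∬_D (curl F)_z dA,

where D is the disk x^2 + y^2 ≤ 1.

Compute the curl of F = (-22y^3, 22x^3, 0):
    (∇ × F)_x = ∂F_z/∂y - ∂F_y/∂z = 0,
    (∇ × F)_y = ∂F_x/∂z - ∂F_z/∂x = 0,
    (∇ × F)_z = ∂F_y/∂x - ∂F_x/∂y = 66x^2 + 66y^2.

On z = 2, (curl F)_z = 66x^2 + 66y^2.

Convert to polar (x = r cos θ, y = r sin θ, dA = r dr dθ); the integrand becomes 66r^2, so

    ∬_D (curl F)_z dA = ∫_0^{2π} ∫_0^{1} (66r^2) · r dr dθ.

Inner (r from 0 to 1): 33/2.
Outer (θ from 0 to 2π): 33π.

Therefore ∮_C F · dr = 33π.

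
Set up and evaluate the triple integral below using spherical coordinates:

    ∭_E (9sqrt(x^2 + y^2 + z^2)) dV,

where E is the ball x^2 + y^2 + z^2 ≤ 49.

In spherical coordinates, x = ρ sin(φ) cos(θ), y = ρ sin(φ) sin(θ), z = ρ cos(φ), and dV = ρ^2 sin(φ) dρ dφ dθ.

The integrand becomes 9ρ, so

    ∭_E (9sqrt(x^2 + y^2 + z^2)) dV = ∫_{0}^{2π} ∫_{0}^{π} ∫_{0}^{7} (9ρ) · ρ^2 sin(φ) dρ dφ dθ.

Inner (ρ): 21609sin(φ)/4.
Middle (φ): 21609/2.
Outer (θ): 21609π.

Therefore the triple integral equals 21609π.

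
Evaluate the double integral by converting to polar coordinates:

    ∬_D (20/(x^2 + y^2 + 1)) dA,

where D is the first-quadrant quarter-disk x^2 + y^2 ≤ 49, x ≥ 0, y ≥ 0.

The region D is 0 ≤ r ≤ 7, 0 ≤ θ ≤ π/2 in polar coordinates, where x = r cos(θ), y = r sin(θ), and dA = r dr dθ.

Under the substitution, the integrand becomes 20/(r^2 + 1), so

    ∬_D (20/(x^2 + y^2 + 1)) dA = ∫_{0}^{π/2} ∫_{0}^{7} (20/(r^2 + 1)) · r dr dθ.

Inner integral (in r): ∫_{0}^{7} (20/(r^2 + 1)) · r dr = log(97656250000000000).

Outer integral (in θ): ∫_{0}^{π/2} (log(97656250000000000)) dθ = 5π log(50).

Therefore ∬_D (20/(x^2 + y^2 + 1)) dA = 5π log(50).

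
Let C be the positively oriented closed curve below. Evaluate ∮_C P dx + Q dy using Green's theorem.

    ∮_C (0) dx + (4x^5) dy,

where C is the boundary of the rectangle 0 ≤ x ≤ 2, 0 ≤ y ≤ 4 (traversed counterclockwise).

Green's theorem converts the closed line integral into a double integral over the enclosed region D:

    ∮_C P dx + Q dy = ∬_D (∂Q/∂x - ∂P/∂y) dA.

Here P = 0, Q = 4x^5, so

    ∂Q/∂x = 20x^4,    ∂P/∂y = 0,
    ∂Q/∂x - ∂P/∂y = 20x^4.

D is the region 0 ≤ x ≤ 2, 0 ≤ y ≤ 4. Evaluating the double integral:

    ∬_D (20x^4) dA = ∫_0^{2} ∫_0^{4} (20x^4) dy dx.

Inner (y from 0 to 4): 80x^4.
Outer (x from 0 to 2): 512.

Therefore ∮_C P dx + Q dy = 512.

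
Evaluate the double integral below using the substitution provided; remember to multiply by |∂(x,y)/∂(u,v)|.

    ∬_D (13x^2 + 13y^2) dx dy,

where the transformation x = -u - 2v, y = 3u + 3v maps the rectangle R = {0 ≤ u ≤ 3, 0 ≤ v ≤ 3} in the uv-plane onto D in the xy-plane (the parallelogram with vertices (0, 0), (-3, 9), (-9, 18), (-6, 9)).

Compute the Jacobian determinant of (x, y) with respect to (u, v):

    ∂(x,y)/∂(u,v) = | -1  -2 | = (-1)(3) - (-2)(3) = 3.
                   | 3  3 |

Its absolute value is |J| = 3 (the area scaling factor).

Substituting x = -u - 2v, y = 3u + 3v into the integrand,

    13x^2 + 13y^2 → 130u^2 + 286u v + 169v^2,

so the integral becomes

    ∬_R (130u^2 + 286u v + 169v^2) · |J| du dv = ∫_0^3 ∫_0^3 (390u^2 + 858u v + 507v^2) dv du.

Inner (v): 1170u^2 + 3861u + 4563.
Outer (u): 83187/2.

Therefore ∬_D (13x^2 + 13y^2) dx dy = 83187/2.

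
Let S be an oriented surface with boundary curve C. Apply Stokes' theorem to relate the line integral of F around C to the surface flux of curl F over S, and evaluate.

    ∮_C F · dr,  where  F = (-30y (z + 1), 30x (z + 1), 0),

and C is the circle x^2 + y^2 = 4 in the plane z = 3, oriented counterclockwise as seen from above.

Let S be the flat disk x^2 + y^2 ≤ 4 in the plane z = 3, with upward unit normal n̂ = ẑ. By Stokes' theorem,

    ∮_C F · dr = ∬_S (∇ × F) · n̂ dS = ∬_D (curl F)_z dA,

where D is the disk x^2 + y^2 ≤ 4.

Compute the curl of F = (-30y (z + 1), 30x (z + 1), 0):
    (∇ × F)_x = ∂F_z/∂y - ∂F_y/∂z = -30x,
    (∇ × F)_y = ∂F_x/∂z - ∂F_z/∂x = -30y,
    (∇ × F)_z = ∂F_y/∂x - ∂F_x/∂y = 60z + 60.

On z = 3, (curl F)_z = 240.

Convert to polar (x = r cos θ, y = r sin θ, dA = r dr dθ); the integrand becomes 240, so

    ∬_D (curl F)_z dA = ∫_0^{2π} ∫_0^{2} (240) · r dr dθ.

Inner (r from 0 to 2): 480.
Outer (θ from 0 to 2π): 960π.

Therefore ∮_C F · dr = 960π.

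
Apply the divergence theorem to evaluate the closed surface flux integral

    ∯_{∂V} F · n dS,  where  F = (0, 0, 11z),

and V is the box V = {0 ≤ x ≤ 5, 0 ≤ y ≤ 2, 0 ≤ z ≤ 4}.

By the divergence theorem,

    ∯_{∂V} F · n dS = ∭_V (∇ · F) dV.

Compute the divergence:
    ∇ · F = ∂F_x/∂x + ∂F_y/∂y + ∂F_z/∂z = 0 + 0 + 11 = 11.

V is a rectangular box, so dV = dx dy dz with 0 ≤ x ≤ 5, 0 ≤ y ≤ 2, 0 ≤ z ≤ 4.

Integrate (11) over V as an iterated integral:

    ∭_V (∇·F) dV = ∫_0^{5} ∫_0^{2} ∫_0^{4} (11) dz dy dx.

Inner (z from 0 to 4): 44.
Middle (y from 0 to 2): 88.
Outer (x from 0 to 5): 440.

Therefore ∯_{∂V} F · n dS = 440.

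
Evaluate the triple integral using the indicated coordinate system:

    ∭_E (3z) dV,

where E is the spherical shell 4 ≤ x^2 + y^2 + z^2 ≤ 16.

In spherical coordinates, x = ρ sin(φ) cos(θ), y = ρ sin(φ) sin(θ), z = ρ cos(φ), and dV = ρ^2 sin(φ) dρ dφ dθ.

The integrand becomes 3ρ cos(φ), so

    ∭_E (3z) dV = ∫_{0}^{2π} ∫_{0}^{π} ∫_{2}^{4} (3ρ cos(φ)) · ρ^2 sin(φ) dρ dφ dθ.

Inner (ρ): 90sin(2φ).
Middle (φ): 0.
Outer (θ): 0.

Therefore the triple integral equals 0.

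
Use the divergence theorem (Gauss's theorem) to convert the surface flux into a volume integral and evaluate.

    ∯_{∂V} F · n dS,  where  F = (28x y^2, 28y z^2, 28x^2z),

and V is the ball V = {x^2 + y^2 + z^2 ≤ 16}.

By the divergence theorem,

    ∯_{∂V} F · n dS = ∭_V (∇ · F) dV.

Compute the divergence:
    ∇ · F = ∂F_x/∂x + ∂F_y/∂y + ∂F_z/∂z = 28y^2 + 28z^2 + 28x^2 = 28x^2 + 28y^2 + 28z^2.

In spherical coordinates, x = ρ sin(φ) cos(θ), y = ρ sin(φ) sin(θ), z = ρ cos(φ), dV = ρ^2 sin(φ) dρ dφ dθ, with 0 ≤ ρ ≤ 4, 0 ≤ φ ≤ π, 0 ≤ θ ≤ 2π.

The integrand, after substitution and multiplying by the volume element, becomes (28ρ^2) · ρ^2 sin(φ), so

    ∭_V (∇·F) dV = ∫_0^{2π} ∫_0^{π} ∫_0^{4} (28ρ^2) · ρ^2 sin(φ) dρ dφ dθ.

Inner (ρ from 0 to 4): 28672sin(φ)/5.
Middle (φ from 0 to π): 57344/5.
Outer (θ from 0 to 2π): 114688π/5.

Therefore ∯_{∂V} F · n dS = 114688π/5.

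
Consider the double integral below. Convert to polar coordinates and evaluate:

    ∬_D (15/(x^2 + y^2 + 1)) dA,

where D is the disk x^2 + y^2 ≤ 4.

The region D is 0 ≤ r ≤ 2, 0 ≤ θ ≤ 2π in polar coordinates, where x = r cos(θ), y = r sin(θ), and dA = r dr dθ.

Under the substitution, the integrand becomes 15/(r^2 + 1), so

    ∬_D (15/(x^2 + y^2 + 1)) dA = ∫_{0}^{2π} ∫_{0}^{2} (15/(r^2 + 1)) · r dr dθ.

Inner integral (in r): ∫_{0}^{2} (15/(r^2 + 1)) · r dr = 15log(5)/2.

Outer integral (in θ): ∫_{0}^{2π} (15log(5)/2) dθ = 15π log(5).

Therefore ∬_D (15/(x^2 + y^2 + 1)) dA = 15π log(5).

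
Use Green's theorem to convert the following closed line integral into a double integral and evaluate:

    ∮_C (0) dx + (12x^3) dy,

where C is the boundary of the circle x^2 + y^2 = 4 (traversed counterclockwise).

Green's theorem converts the closed line integral into a double integral over the enclosed region D:

    ∮_C P dx + Q dy = ∬_D (∂Q/∂x - ∂P/∂y) dA.

Here P = 0, Q = 12x^3, so

    ∂Q/∂x = 36x^2,    ∂P/∂y = 0,
    ∂Q/∂x - ∂P/∂y = 36x^2.

D is the region x^2 + y^2 ≤ 4. Evaluating the double integral:

In polar coordinates (x = r cos θ, y = r sin θ, dA = r dr dθ) the integrand becomes 36r^2cos(θ)^2, so

    ∬_D (36x^2) dA = ∫_0^{2π} ∫_0^{2} (36r^2cos(θ)^2) · r dr dθ.

Inner (r from 0 to 2): 144cos(θ)^2.
Outer (θ from 0 to 2π): 144π.

Therefore ∮_C P dx + Q dy = 144π.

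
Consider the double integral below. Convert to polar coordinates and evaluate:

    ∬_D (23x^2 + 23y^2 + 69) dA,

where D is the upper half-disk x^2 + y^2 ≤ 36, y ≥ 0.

The region D is 0 ≤ r ≤ 6, 0 ≤ θ ≤ π in polar coordinates, where x = r cos(θ), y = r sin(θ), and dA = r dr dθ.

Under the substitution, the integrand becomes 23r^2 + 69, so

    ∬_D (23x^2 + 23y^2 + 69) dA = ∫_{0}^{π} ∫_{0}^{6} (23r^2 + 69) · r dr dθ.

Inner integral (in r): ∫_{0}^{6} (23r^2 + 69) · r dr = 8694.

Outer integral (in θ): ∫_{0}^{π} (8694) dθ = 8694π.

Therefore ∬_D (23x^2 + 23y^2 + 69) dA = 8694π.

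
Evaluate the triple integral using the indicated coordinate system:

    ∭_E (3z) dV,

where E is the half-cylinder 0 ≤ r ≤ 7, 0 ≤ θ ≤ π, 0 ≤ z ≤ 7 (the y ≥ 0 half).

In cylindrical coordinates, x = r cos(θ), y = r sin(θ), z = z, and dV = r dr dθ dz.

The integrand becomes 3z, so

    ∭_E (3z) dV = ∫_{0}^{π} ∫_{0}^{7} ∫_{0}^{7} (3z) · r dz dr dθ.

Inner (z): 147r/2.
Middle (r from 0 to 7): 7203/4.
Outer (θ): 7203π/4.

Therefore the triple integral equals 7203π/4.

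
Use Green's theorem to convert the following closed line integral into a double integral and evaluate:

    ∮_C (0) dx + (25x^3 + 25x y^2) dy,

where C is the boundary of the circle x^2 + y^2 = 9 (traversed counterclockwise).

Green's theorem converts the closed line integral into a double integral over the enclosed region D:

    ∮_C P dx + Q dy = ∬_D (∂Q/∂x - ∂P/∂y) dA.

Here P = 0, Q = 25x^3 + 25x y^2, so

    ∂Q/∂x = 75x^2 + 25y^2,    ∂P/∂y = 0,
    ∂Q/∂x - ∂P/∂y = 75x^2 + 25y^2.

D is the region x^2 + y^2 ≤ 9. Evaluating the double integral:

In polar coordinates (x = r cos θ, y = r sin θ, dA = r dr dθ) the integrand becomes 25r^2(cos(2θ) + 2), so

    ∬_D (75x^2 + 25y^2) dA = ∫_0^{2π} ∫_0^{3} (25r^2(cos(2θ) + 2)) · r dr dθ.

Inner (r from 0 to 3): 2025cos(2θ)/4 + 2025/2.
Outer (θ from 0 to 2π): 2025π.

Therefore ∮_C P dx + Q dy = 2025π.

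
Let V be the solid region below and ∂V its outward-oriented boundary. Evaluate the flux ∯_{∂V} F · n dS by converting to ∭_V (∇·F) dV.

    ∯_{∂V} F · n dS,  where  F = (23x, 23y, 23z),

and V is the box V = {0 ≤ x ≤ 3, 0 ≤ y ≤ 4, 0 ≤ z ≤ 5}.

By the divergence theorem,

    ∯_{∂V} F · n dS = ∭_V (∇ · F) dV.

Compute the divergence:
    ∇ · F = ∂F_x/∂x + ∂F_y/∂y + ∂F_z/∂z = 23 + 23 + 23 = 69.

V is a rectangular box, so dV = dx dy dz with 0 ≤ x ≤ 3, 0 ≤ y ≤ 4, 0 ≤ z ≤ 5.

Integrate (69) over V as an iterated integral:

    ∭_V (∇·F) dV = ∫_0^{3} ∫_0^{4} ∫_0^{5} (69) dz dy dx.

Inner (z from 0 to 5): 345.
Middle (y from 0 to 4): 1380.
Outer (x from 0 to 3): 4140.

Therefore ∯_{∂V} F · n dS = 4140.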